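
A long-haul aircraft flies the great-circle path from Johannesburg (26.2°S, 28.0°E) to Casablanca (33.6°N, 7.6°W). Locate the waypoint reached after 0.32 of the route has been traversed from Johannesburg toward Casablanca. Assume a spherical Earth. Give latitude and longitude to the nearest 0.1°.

Convert each endpoint to a unit vector on the sphere (x = cos φ cos λ, y = cos φ sin λ, z = sin φ).
The central angle between the endpoints is δ = arccos(p₁·p₂) ≈ 1.199 rad (68.7°).
Interpolate at f = 0.32 with slerp weights a = sin((1−f)δ)/sin δ ≈ 0.781, b = sin(fδ)/sin δ ≈ 0.402.
p = a·p₁ + b·p₂ ≈ (0.951, 0.285, -0.123); φ = arcsin(p_z) ≈ -7.04°, λ = atan2(p_y, p_x) ≈ 16.68°.

≈ 7.0°S, 16.7°E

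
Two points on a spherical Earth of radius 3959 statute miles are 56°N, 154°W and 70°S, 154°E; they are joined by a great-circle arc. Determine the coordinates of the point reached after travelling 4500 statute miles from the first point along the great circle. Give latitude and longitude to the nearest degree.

From cos δ = sin φ₁ sin φ₂ + cos φ₁ cos φ₂ cos Δλ, the central angle is δ ≈ 2.293 rad (131.4°). The total great-circle distance is δ·R ≈ 2.293 × 3959 ≈ 9079 mi, so the target fraction is f = 4500/9079 ≈ 0.496.
Interpolate at f ≈ 0.496 with slerp weights a = sin((1−f)δ)/sin δ ≈ 1.220, b = sin(fδ)/sin δ ≈ 1.209.
p = a·p₁ + b·p₂ ≈ (-0.985, -0.118, -0.125); φ = arcsin(p_z) ≈ -7.16°, λ = atan2(p_y, p_x) ≈ -173.18°.

≈ 7°S, 173°W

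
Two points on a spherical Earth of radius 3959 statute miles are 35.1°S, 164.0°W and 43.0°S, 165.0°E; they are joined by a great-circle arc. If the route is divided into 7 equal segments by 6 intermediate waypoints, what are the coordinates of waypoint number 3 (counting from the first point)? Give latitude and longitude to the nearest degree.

Write both endpoints as unit vectors p₁, p₂ with components (cos φ cos λ, cos φ sin λ, sin φ).
The central angle between the endpoints is δ = arccos(p₁·p₂) ≈ 0.439 rad (25.2°).
Interpolate at f = 3/7 with slerp weights a = sin((1−f)δ)/sin δ ≈ 0.584, b = sin(fδ)/sin δ ≈ 0.440.
p = a·p₁ + b·p₂ ≈ (-0.770, -0.048, -0.636); φ = arcsin(p_z) ≈ -39.49°, λ = atan2(p_y, p_x) ≈ -176.40°.

≈ 39°S, 176°W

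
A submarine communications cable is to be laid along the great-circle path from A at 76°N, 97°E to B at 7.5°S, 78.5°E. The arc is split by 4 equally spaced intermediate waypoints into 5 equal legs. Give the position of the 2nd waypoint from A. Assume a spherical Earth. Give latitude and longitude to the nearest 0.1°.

≈ 42.9°N, 83.2°E

Write both endpoints as unit vectors p₁, p₂ with components (cos φ cos λ, cos φ sin λ, sin φ).
The central angle between the endpoints is δ = arccos(p₁·p₂) ≈ 1.470 rad (84.2°).
Interpolate at f = 2/5 with slerp weights a = sin((1−f)δ)/sin δ ≈ 0.776, b = sin(fδ)/sin δ ≈ 0.557.
p = a·p₁ + b·p₂ ≈ (0.087, 0.728, 0.680); φ = arcsin(p_z) ≈ 42.85°, λ = atan2(p_y, p_x) ≈ 83.16°.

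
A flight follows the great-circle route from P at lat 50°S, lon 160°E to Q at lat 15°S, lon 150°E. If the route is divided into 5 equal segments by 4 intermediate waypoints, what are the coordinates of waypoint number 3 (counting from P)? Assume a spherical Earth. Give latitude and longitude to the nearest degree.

Convert each endpoint to a unit vector on the sphere (x = cos φ cos λ, y = cos φ sin λ, z = sin φ).
The central angle between the endpoints is δ = arccos(p₁·p₂) ≈ 0.627 rad (35.9°).
Interpolate at f = 3/5 with slerp weights a = sin((1−f)δ)/sin δ ≈ 0.423, b = sin(fδ)/sin δ ≈ 0.626.
p = a·p₁ + b·p₂ ≈ (-0.779, 0.395, -0.486); φ = arcsin(p_z) ≈ -29.09°, λ = atan2(p_y, p_x) ≈ 153.10°.

≈ lat 29°S, lon 153°E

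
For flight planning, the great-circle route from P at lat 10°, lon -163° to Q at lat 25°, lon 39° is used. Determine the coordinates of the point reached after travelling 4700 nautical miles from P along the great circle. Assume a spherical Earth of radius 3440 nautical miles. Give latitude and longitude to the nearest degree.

≈ lat 59°, lon 113°

Convert each endpoint to a unit vector on the sphere (x = cos φ cos λ, y = cos φ sin λ, z = sin φ).
The central angle between the endpoints is δ = arccos(p₁·p₂) ≈ 2.425 rad (139.0°). The total great-circle distance is δ·R ≈ 2.425 × 3440 ≈ 8343 nmi, so the target fraction is f = 4700/8343 ≈ 0.563.
Interpolate at f ≈ 0.563 with slerp weights a = sin((1−f)δ)/sin δ ≈ 1.328, b = sin(fδ)/sin δ ≈ 1.491.
p = a·p₁ + b·p₂ ≈ (-0.200, 0.468, 0.861); φ = arcsin(p_z) ≈ 59.39°, λ = atan2(p_y, p_x) ≈ 113.14°.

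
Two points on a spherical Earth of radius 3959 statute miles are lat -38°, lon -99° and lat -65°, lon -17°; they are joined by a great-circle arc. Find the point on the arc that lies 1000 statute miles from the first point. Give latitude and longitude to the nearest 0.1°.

Convert each endpoint to a unit vector on the sphere (x = cos φ cos λ, y = cos φ sin λ, z = sin φ).
The central angle between the endpoints is δ = arccos(p₁·p₂) ≈ 0.922 rad (52.8°). The total great-circle distance is δ·R ≈ 0.922 × 3959 ≈ 3650 mi, so the target fraction is f = 1000/3650 ≈ 0.274.
Interpolate at f ≈ 0.274 with slerp weights a = sin((1−f)δ)/sin δ ≈ 0.779, b = sin(fδ)/sin δ ≈ 0.314.
p = a·p₁ + b·p₂ ≈ (0.031, -0.645, -0.764); φ = arcsin(p_z) ≈ -49.79°, λ = atan2(p_y, p_x) ≈ -87.27°.

≈ lat -49.8°, lon -87.3°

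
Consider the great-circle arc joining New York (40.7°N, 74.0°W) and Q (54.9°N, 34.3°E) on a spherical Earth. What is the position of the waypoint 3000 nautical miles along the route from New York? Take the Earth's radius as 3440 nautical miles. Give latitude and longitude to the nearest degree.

The haversine formula gives a central angle δ ≈ 1.163 rad (66.6°) between the endpoints. The total great-circle distance is δ·R ≈ 1.163 × 3440 ≈ 4001 nmi, so the target fraction is f = 3000/4001 ≈ 0.750.
Interpolate at f ≈ 0.750 with slerp weights a = sin((1−f)δ)/sin δ ≈ 0.312, b = sin(fδ)/sin δ ≈ 0.834.
p = a·p₁ + b·p₂ ≈ (0.461, 0.043, 0.886); φ = arcsin(p_z) ≈ 62.39°, λ = atan2(p_y, p_x) ≈ 5.28°.

≈ (62°N, 5°E)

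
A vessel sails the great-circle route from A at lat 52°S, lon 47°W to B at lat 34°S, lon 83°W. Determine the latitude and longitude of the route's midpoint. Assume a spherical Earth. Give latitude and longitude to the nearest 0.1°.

Write both endpoints as unit vectors p₁, p₂ with components (cos φ cos λ, cos φ sin λ, sin φ).
The central angle between the endpoints is δ = arccos(p₁·p₂) ≈ 0.548 rad (31.4°).
Interpolate at f = 1/2 with slerp weights a = sin((1−f)δ)/sin δ ≈ 0.519, b = sin(fδ)/sin δ ≈ 0.519.
p = a·p₁ + b·p₂ ≈ (0.271, -0.661, -0.700); φ = arcsin(p_z) ≈ -44.40°, λ = atan2(p_y, p_x) ≈ -67.75°.

≈ lat 44.4°S, lon 67.7°W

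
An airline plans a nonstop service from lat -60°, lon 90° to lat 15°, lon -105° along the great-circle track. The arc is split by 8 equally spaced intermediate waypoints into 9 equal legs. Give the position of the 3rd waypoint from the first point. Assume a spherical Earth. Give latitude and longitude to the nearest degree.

≈ lat -71°, lon -139°

Convert each endpoint to a unit vector on the sphere (x = cos φ cos λ, y = cos φ sin λ, z = sin φ).
The central angle between the endpoints is δ = arccos(p₁·p₂) ≈ 2.333 rad (133.7°).
Interpolate at f = 3/9 with slerp weights a = sin((1−f)δ)/sin δ ≈ 1.383, b = sin(fδ)/sin δ ≈ 0.970.
p = a·p₁ + b·p₂ ≈ (-0.243, -0.214, -0.946); φ = arcsin(p_z) ≈ -71.13°, λ = atan2(p_y, p_x) ≈ -138.59°.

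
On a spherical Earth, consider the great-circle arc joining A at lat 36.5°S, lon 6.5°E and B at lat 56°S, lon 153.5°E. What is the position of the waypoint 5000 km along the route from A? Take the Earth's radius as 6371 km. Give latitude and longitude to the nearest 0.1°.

The haversine formula gives a central angle δ ≈ 1.454 rad (83.3°) between the endpoints. The total great-circle distance is δ·R ≈ 1.454 × 6371 ≈ 9266 km, so the target fraction is f = 5000/9266 ≈ 0.540.
Interpolate at f ≈ 0.540 with slerp weights a = sin((1−f)δ)/sin δ ≈ 0.625, b = sin(fδ)/sin δ ≈ 0.712.
p = a·p₁ + b·p₂ ≈ (0.143, 0.234, -0.962); φ = arcsin(p_z) ≈ -74.06°, λ = atan2(p_y, p_x) ≈ 58.61°.

≈ lat 74.1°S, lon 58.6°E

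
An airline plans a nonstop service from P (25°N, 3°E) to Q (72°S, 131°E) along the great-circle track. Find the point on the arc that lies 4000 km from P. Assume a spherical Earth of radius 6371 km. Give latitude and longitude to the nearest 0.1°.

Write both endpoints as unit vectors p₁, p₂ with components (cos φ cos λ, cos φ sin λ, sin φ).
The central angle between the endpoints is δ = arccos(p₁·p₂) ≈ 2.183 rad (125.1°). The total great-circle distance is δ·R ≈ 2.183 × 6371 ≈ 13905 km, so the target fraction is f = 4000/13905 ≈ 0.288.
Interpolate at f ≈ 0.288 with slerp weights a = sin((1−f)δ)/sin δ ≈ 1.221, b = sin(fδ)/sin δ ≈ 0.718.
p = a·p₁ + b·p₂ ≈ (0.960, 0.225, -0.166); φ = arcsin(p_z) ≈ -9.57°, λ = atan2(p_y, p_x) ≈ 13.21°.

≈ (9.6°S, 13.2°E)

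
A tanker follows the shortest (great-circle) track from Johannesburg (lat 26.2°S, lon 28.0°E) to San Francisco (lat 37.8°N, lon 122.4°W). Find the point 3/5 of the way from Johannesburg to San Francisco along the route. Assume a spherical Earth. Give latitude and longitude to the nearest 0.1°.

From cos δ = sin φ₁ sin φ₂ + cos φ₁ cos φ₂ cos Δλ, the central angle is δ ≈ 2.662 rad (152.5°).
Interpolate at f = 3/5 with slerp weights a = sin((1−f)δ)/sin δ ≈ 1.894, b = sin(fδ)/sin δ ≈ 2.165.
p = a·p₁ + b·p₂ ≈ (0.584, -0.647, 0.491); φ = arcsin(p_z) ≈ 29.39°, λ = atan2(p_y, p_x) ≈ -47.90°.

≈ lat 29.4°N, lon 47.9°W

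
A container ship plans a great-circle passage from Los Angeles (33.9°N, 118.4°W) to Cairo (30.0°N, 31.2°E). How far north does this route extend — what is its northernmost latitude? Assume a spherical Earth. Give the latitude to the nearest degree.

The great circle lies in the plane with unit normal n̂ = (p₁ × p₂)/|p₁ × p₂|.
Here n̂_z ≈ +0.387; the vertex latitude is φ_max = arccos|n̂_z| ≈ 67.2°.
Check via Clairaut: cos φ_max = |cos φ₁| · sin C = cos(33.9°)·sin(27.8°) ≈ 0.387, again giving ≈ 67.2°.

≈ 67°N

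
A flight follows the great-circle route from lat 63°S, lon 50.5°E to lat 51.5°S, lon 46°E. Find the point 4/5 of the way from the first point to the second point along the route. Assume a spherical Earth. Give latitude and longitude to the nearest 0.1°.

≈ lat 53.8°S, lon 46.7°E

Convert each endpoint to a unit vector on the sphere (x = cos φ cos λ, y = cos φ sin λ, z = sin φ).
The central angle between the endpoints is δ = arccos(p₁·p₂) ≈ 0.205 rad (11.7°).
Interpolate at f = 4/5 with slerp weights a = sin((1−f)δ)/sin δ ≈ 0.201, b = sin(fδ)/sin δ ≈ 0.802.
p = a·p₁ + b·p₂ ≈ (0.405, 0.430, -0.807); φ = arcsin(p_z) ≈ -53.81°, λ = atan2(p_y, p_x) ≈ 46.70°.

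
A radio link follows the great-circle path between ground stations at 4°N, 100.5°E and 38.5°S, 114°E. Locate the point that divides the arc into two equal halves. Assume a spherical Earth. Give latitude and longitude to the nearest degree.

≈ 17°S, 106°E

Write both endpoints as unit vectors p₁, p₂ with components (cos φ cos λ, cos φ sin λ, sin φ).
The central angle between the endpoints is δ = arccos(p₁·p₂) ≈ 0.773 rad (44.3°).
Interpolate at f = 1/2 with slerp weights a = sin((1−f)δ)/sin δ ≈ 0.540, b = sin(fδ)/sin δ ≈ 0.540.
p = a·p₁ + b·p₂ ≈ (-0.270, 0.915, -0.298); φ = arcsin(p_z) ≈ -17.36°, λ = atan2(p_y, p_x) ≈ 106.43°.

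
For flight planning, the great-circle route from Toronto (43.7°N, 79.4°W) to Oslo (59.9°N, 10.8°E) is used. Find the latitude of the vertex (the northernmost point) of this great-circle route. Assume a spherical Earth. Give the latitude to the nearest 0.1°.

≈ 63.1°N

The great circle lies in the plane with unit normal n̂ = (p₁ × p₂)/|p₁ × p₂|.
Here n̂_z ≈ +0.452; the vertex latitude is φ_max = arccos|n̂_z| ≈ 63.1°.
Check via Clairaut: cos φ_max = |cos φ₁| · sin C = cos(43.7°)·sin(38.7°) ≈ 0.452, again giving ≈ 63.1°.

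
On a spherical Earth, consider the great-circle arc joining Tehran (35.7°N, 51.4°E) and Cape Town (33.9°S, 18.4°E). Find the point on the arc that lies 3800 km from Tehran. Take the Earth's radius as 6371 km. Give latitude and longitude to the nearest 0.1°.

≈ (4.5°N, 36.2°E)

Write both endpoints as unit vectors p₁, p₂ with components (cos φ cos λ, cos φ sin λ, sin φ).
The central angle between the endpoints is δ = arccos(p₁·p₂) ≈ 1.329 rad (76.1°). The total great-circle distance is δ·R ≈ 1.329 × 6371 ≈ 8465 km, so the target fraction is f = 3800/8465 ≈ 0.449.
Interpolate at f ≈ 0.449 with slerp weights a = sin((1−f)δ)/sin δ ≈ 0.689, b = sin(fδ)/sin δ ≈ 0.579.
p = a·p₁ + b·p₂ ≈ (0.805, 0.589, 0.079); φ = arcsin(p_z) ≈ 4.54°, λ = atan2(p_y, p_x) ≈ 36.19°.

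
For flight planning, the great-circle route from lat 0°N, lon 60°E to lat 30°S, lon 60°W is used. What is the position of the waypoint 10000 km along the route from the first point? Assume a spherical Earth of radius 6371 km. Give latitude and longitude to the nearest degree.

≈ lat 34°S, lon 30°W

Convert each endpoint to a unit vector on the sphere (x = cos φ cos λ, y = cos φ sin λ, z = sin φ).
The central angle between the endpoints is δ = arccos(p₁·p₂) ≈ 2.019 rad (115.7°). The total great-circle distance is δ·R ≈ 2.019 × 6371 ≈ 12861 km, so the target fraction is f = 10000/12861 ≈ 0.778.
Interpolate at f ≈ 0.778 with slerp weights a = sin((1−f)δ)/sin δ ≈ 0.482, b = sin(fδ)/sin δ ≈ 1.109.
p = a·p₁ + b·p₂ ≈ (0.721, -0.415, -0.555); φ = arcsin(p_z) ≈ -33.69°, λ = atan2(p_y, p_x) ≈ -29.92°.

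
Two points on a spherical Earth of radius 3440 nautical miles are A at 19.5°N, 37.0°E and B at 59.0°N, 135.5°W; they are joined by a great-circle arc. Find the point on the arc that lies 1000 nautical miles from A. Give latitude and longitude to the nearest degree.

≈ 36°N, 36°E

Write both endpoints as unit vectors p₁, p₂ with components (cos φ cos λ, cos φ sin λ, sin φ).
The central angle between the endpoints is δ = arccos(p₁·p₂) ≈ 1.767 rad (101.3°). The total great-circle distance is δ·R ≈ 1.767 × 3440 ≈ 6079 nmi, so the target fraction is f = 1000/6079 ≈ 0.164.
Interpolate at f ≈ 0.164 with slerp weights a = sin((1−f)δ)/sin δ ≈ 1.015, b = sin(fδ)/sin δ ≈ 0.292.
p = a·p₁ + b·p₂ ≈ (0.657, 0.470, 0.589); φ = arcsin(p_z) ≈ 36.11°, λ = atan2(p_y, p_x) ≈ 35.61°.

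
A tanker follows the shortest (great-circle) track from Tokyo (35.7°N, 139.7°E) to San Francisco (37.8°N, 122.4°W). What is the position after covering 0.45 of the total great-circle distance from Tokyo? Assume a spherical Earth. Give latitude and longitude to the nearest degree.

The haversine formula gives a central angle δ ≈ 1.298 rad (74.4°) between the endpoints.
Interpolate at f = 0.45 with slerp weights a = sin((1−f)δ)/sin δ ≈ 0.680, b = sin(fδ)/sin δ ≈ 0.573.
p = a·p₁ + b·p₂ ≈ (-0.664, -0.025, 0.748); φ = arcsin(p_z) ≈ 48.39°, λ = atan2(p_y, p_x) ≈ -177.85°.

≈ 48°N, 178°W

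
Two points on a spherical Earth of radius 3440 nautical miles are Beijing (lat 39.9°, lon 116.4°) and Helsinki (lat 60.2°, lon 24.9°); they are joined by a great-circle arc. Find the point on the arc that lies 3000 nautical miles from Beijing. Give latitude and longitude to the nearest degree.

≈ lat 62°, lon 39°

Convert each endpoint to a unit vector on the sphere (x = cos φ cos λ, y = cos φ sin λ, z = sin φ).
The central angle between the endpoints is δ = arccos(p₁·p₂) ≈ 0.992 rad (56.9°). The total great-circle distance is δ·R ≈ 0.992 × 3440 ≈ 3414 nmi, so the target fraction is f = 3000/3414 ≈ 0.879.
Interpolate at f ≈ 0.879 with slerp weights a = sin((1−f)δ)/sin δ ≈ 0.143, b = sin(fδ)/sin δ ≈ 0.914.
p = a·p₁ + b·p₂ ≈ (0.363, 0.290, 0.885); φ = arcsin(p_z) ≈ 62.31°, λ = atan2(p_y, p_x) ≈ 38.59°.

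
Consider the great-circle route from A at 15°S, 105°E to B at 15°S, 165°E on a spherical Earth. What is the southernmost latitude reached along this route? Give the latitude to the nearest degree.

The great circle lies in the plane with unit normal n̂ = (p₁ × p₂)/|p₁ × p₂|.
Here n̂_z ≈ +0.955; the vertex latitude is φ_max = arccos|n̂_z| ≈ 17.2°.
Check via Clairaut: cos φ_max = |cos φ₁| · sin C = cos(15.0°)·sin(98.5°) ≈ 0.955, again giving ≈ 17.2°.

≈ 17°S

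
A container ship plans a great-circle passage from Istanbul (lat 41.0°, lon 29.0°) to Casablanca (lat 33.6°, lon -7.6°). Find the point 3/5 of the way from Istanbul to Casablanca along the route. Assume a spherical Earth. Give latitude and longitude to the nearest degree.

≈ lat 38°, lon 6°

Write both endpoints as unit vectors p₁, p₂ with components (cos φ cos λ, cos φ sin λ, sin φ).
The central angle between the endpoints is δ = arccos(p₁·p₂) ≈ 0.520 rad (29.8°).
Interpolate at f = 3/5 with slerp weights a = sin((1−f)δ)/sin δ ≈ 0.416, b = sin(fδ)/sin δ ≈ 0.618.
p = a·p₁ + b·p₂ ≈ (0.784, 0.084, 0.615); φ = arcsin(p_z) ≈ 37.92°, λ = atan2(p_y, p_x) ≈ 6.11°.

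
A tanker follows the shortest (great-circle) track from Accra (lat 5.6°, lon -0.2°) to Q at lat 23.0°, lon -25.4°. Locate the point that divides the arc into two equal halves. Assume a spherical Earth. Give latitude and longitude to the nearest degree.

≈ lat 15°, lon -12°

Write both endpoints as unit vectors p₁, p₂ with components (cos φ cos λ, cos φ sin λ, sin φ).
The central angle between the endpoints is δ = arccos(p₁·p₂) ≈ 0.522 rad (29.9°).
Interpolate at f = 1/2 with slerp weights a = sin((1−f)δ)/sin δ ≈ 0.517, b = sin(fδ)/sin δ ≈ 0.517.
p = a·p₁ + b·p₂ ≈ (0.945, -0.206, 0.253); φ = arcsin(p_z) ≈ 14.64°, λ = atan2(p_y, p_x) ≈ -12.30°.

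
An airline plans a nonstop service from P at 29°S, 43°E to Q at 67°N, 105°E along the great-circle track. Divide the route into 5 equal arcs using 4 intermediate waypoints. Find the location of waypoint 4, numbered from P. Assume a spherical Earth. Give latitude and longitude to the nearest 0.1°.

Convert each endpoint to a unit vector on the sphere (x = cos φ cos λ, y = cos φ sin λ, z = sin φ).
The central angle between the endpoints is δ = arccos(p₁·p₂) ≈ 1.861 rad (106.6°).
Interpolate at f = 4/5 with slerp weights a = sin((1−f)δ)/sin δ ≈ 0.379, b = sin(fδ)/sin δ ≈ 1.040.
p = a·p₁ + b·p₂ ≈ (0.138, 0.619, 0.773); φ = arcsin(p_z) ≈ 50.66°, λ = atan2(p_y, p_x) ≈ 77.47°.

≈ 50.7°N, 77.5°E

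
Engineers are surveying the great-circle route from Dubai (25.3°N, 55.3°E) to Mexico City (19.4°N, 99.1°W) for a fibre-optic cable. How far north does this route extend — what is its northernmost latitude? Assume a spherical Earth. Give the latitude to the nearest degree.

≈ 62°N

The great circle lies in the plane with unit normal n̂ = (p₁ × p₂)/|p₁ × p₂|.
Here n̂_z ≈ -0.473; the vertex latitude is φ_max = arccos|n̂_z| ≈ 61.8°.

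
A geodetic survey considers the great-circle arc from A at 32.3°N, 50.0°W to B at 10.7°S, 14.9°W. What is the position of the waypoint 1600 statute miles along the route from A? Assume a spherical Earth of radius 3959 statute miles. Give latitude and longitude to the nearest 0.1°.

Convert each endpoint to a unit vector on the sphere (x = cos φ cos λ, y = cos φ sin λ, z = sin φ).
The central angle between the endpoints is δ = arccos(p₁·p₂) ≈ 0.952 rad (54.5°). The total great-circle distance is δ·R ≈ 0.952 × 3959 ≈ 3768 mi, so the target fraction is f = 1600/3768 ≈ 0.425.
Interpolate at f ≈ 0.425 with slerp weights a = sin((1−f)δ)/sin δ ≈ 0.639, b = sin(fδ)/sin δ ≈ 0.483.
p = a·p₁ + b·p₂ ≈ (0.806, -0.536, 0.252); φ = arcsin(p_z) ≈ 14.59°, λ = atan2(p_y, p_x) ≈ -33.63°.

≈ 14.6°N, 33.6°W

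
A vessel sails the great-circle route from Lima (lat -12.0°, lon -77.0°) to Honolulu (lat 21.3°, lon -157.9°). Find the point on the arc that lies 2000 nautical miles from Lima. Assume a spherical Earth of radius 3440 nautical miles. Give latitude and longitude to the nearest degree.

≈ lat 2°, lon -107°

Write both endpoints as unit vectors p₁, p₂ with components (cos φ cos λ, cos φ sin λ, sin φ).
The central angle between the endpoints is δ = arccos(p₁·p₂) ≈ 1.502 rad (86.1°). The total great-circle distance is δ·R ≈ 1.502 × 3440 ≈ 5167 nmi, so the target fraction is f = 2000/5167 ≈ 0.387.
Interpolate at f ≈ 0.387 with slerp weights a = sin((1−f)δ)/sin δ ≈ 0.798, b = sin(fδ)/sin δ ≈ 0.550.
p = a·p₁ + b·p₂ ≈ (-0.300, -0.953, 0.034); φ = arcsin(p_z) ≈ 1.95°, λ = atan2(p_y, p_x) ≈ -107.45°.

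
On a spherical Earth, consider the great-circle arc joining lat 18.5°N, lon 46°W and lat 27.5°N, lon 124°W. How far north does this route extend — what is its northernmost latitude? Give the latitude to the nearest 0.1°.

The great circle lies in the plane with unit normal n̂ = (p₁ × p₂)/|p₁ × p₂|.
Here n̂_z ≈ -0.869; the vertex latitude is φ_max = arccos|n̂_z| ≈ 29.7°.
Check via Clairaut: cos φ_max = |cos φ₁| · sin C = cos(18.5°)·sin(66.4°) ≈ 0.869, again giving ≈ 29.7°.

≈ 29.7°N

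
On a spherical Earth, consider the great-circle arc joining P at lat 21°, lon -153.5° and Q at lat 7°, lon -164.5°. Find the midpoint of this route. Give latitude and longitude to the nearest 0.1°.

Write both endpoints as unit vectors p₁, p₂ with components (cos φ cos λ, cos φ sin λ, sin φ).
The central angle between the endpoints is δ = arccos(p₁·p₂) ≈ 0.307 rad (17.6°).
Interpolate at f = 1/2 with slerp weights a = sin((1−f)δ)/sin δ ≈ 0.506, b = sin(fδ)/sin δ ≈ 0.506.
p = a·p₁ + b·p₂ ≈ (-0.907, -0.345, 0.243); φ = arcsin(p_z) ≈ 14.06°, λ = atan2(p_y, p_x) ≈ -159.17°.

≈ lat 14.1°, lon -159.2°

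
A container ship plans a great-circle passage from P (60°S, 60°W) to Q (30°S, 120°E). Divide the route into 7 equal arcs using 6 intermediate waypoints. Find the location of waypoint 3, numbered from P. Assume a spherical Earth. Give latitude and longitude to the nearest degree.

Write both endpoints as unit vectors p₁, p₂ with components (cos φ cos λ, cos φ sin λ, sin φ).
The central angle between the endpoints is δ = arccos(p₁·p₂) ≈ 1.571 rad (90.0°).
Interpolate at f = 3/7 with slerp weights a = sin((1−f)δ)/sin δ ≈ 0.782, b = sin(fδ)/sin δ ≈ 0.623.
p = a·p₁ + b·p₂ ≈ (-0.075, 0.129, -0.989); φ = arcsin(p_z) ≈ -81.43°, λ = atan2(p_y, p_x) ≈ 120.00°.

≈ (81°S, 120°E)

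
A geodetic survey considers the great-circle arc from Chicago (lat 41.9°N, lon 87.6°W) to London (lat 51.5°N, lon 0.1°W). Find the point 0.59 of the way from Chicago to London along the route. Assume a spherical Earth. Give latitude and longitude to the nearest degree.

≈ lat 56°N, lon 40°W

Write both endpoints as unit vectors p₁, p₂ with components (cos φ cos λ, cos φ sin λ, sin φ).
The central angle between the endpoints is δ = arccos(p₁·p₂) ≈ 0.997 rad (57.1°).
Interpolate at f = 0.59 with slerp weights a = sin((1−f)δ)/sin δ ≈ 0.473, b = sin(fδ)/sin δ ≈ 0.661.
p = a·p₁ + b·p₂ ≈ (0.426, -0.353, 0.833); φ = arcsin(p_z) ≈ 56.42°, λ = atan2(p_y, p_x) ≈ -39.62°.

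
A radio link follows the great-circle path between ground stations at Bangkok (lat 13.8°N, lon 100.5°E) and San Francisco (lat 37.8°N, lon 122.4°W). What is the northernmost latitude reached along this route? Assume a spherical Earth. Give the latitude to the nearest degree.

The great circle lies in the plane with unit normal n̂ = (p₁ × p₂)/|p₁ × p₂|.
Here n̂_z ≈ +0.574; the vertex latitude is φ_max = arccos|n̂_z| ≈ 54.9°.

≈ 55°N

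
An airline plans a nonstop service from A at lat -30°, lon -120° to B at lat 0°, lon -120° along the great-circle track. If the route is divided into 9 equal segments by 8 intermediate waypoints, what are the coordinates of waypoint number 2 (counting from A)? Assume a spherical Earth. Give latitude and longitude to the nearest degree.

Write both endpoints as unit vectors p₁, p₂ with components (cos φ cos λ, cos φ sin λ, sin φ).
The central angle between the endpoints is δ = arccos(p₁·p₂) ≈ 0.524 rad (30.0°).
Interpolate at f = 2/9 with slerp weights a = sin((1−f)δ)/sin δ ≈ 0.792, b = sin(fδ)/sin δ ≈ 0.232.
p = a·p₁ + b·p₂ ≈ (-0.459, -0.795, -0.396); φ = arcsin(p_z) ≈ -23.33°, λ = atan2(p_y, p_x) ≈ -120.00°.

≈ lat -23°, lon -120°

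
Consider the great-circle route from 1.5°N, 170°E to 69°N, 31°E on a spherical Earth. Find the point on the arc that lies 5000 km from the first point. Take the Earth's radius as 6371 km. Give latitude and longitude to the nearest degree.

≈ 45°N, 156°E

Convert each endpoint to a unit vector on the sphere (x = cos φ cos λ, y = cos φ sin λ, z = sin φ).
The central angle between the endpoints is δ = arccos(p₁·p₂) ≈ 1.819 rad (104.2°). The total great-circle distance is δ·R ≈ 1.819 × 6371 ≈ 11591 km, so the target fraction is f = 5000/11591 ≈ 0.431.
Interpolate at f ≈ 0.431 with slerp weights a = sin((1−f)δ)/sin δ ≈ 0.887, b = sin(fδ)/sin δ ≈ 0.729.
p = a·p₁ + b·p₂ ≈ (-0.649, 0.289, 0.704); φ = arcsin(p_z) ≈ 44.74°, λ = atan2(p_y, p_x) ≈ 156.04°.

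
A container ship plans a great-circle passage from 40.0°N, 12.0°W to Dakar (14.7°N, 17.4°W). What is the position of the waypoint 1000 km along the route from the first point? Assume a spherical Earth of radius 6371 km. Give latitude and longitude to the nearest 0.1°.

Write both endpoints as unit vectors p₁, p₂ with components (cos φ cos λ, cos φ sin λ, sin φ).
The central angle between the endpoints is δ = arccos(p₁·p₂) ≈ 0.449 rad (25.7°). The total great-circle distance is δ·R ≈ 0.449 × 6371 ≈ 2862 km, so the target fraction is f = 1000/2862 ≈ 0.349.
Interpolate at f ≈ 0.349 with slerp weights a = sin((1−f)δ)/sin δ ≈ 0.663, b = sin(fδ)/sin δ ≈ 0.360.
p = a·p₁ + b·p₂ ≈ (0.829, -0.210, 0.518); φ = arcsin(p_z) ≈ 31.18°, λ = atan2(p_y, p_x) ≈ -14.20°.

≈ 31.2°N, 14.2°W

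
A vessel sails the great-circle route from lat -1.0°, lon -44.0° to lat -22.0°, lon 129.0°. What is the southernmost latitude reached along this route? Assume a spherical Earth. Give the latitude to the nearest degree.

≈ -74°

The great circle lies in the plane with unit normal n̂ = (p₁ × p₂)/|p₁ × p₂|.
Here n̂_z ≈ +0.278; the vertex latitude is φ_max = arccos|n̂_z| ≈ 73.9°.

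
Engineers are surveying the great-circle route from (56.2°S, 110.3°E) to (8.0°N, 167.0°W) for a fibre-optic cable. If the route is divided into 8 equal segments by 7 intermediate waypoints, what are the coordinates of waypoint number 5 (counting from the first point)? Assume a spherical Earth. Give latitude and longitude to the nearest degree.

≈ (21°S, 173°E)

Convert each endpoint to a unit vector on the sphere (x = cos φ cos λ, y = cos φ sin λ, z = sin φ).
The central angle between the endpoints is δ = arccos(p₁·p₂) ≈ 1.616 rad (92.6°).
Interpolate at f = 5/8 with slerp weights a = sin((1−f)δ)/sin δ ≈ 0.570, b = sin(fδ)/sin δ ≈ 0.848.
p = a·p₁ + b·p₂ ≈ (-0.928, 0.109, -0.356); φ = arcsin(p_z) ≈ -20.85°, λ = atan2(p_y, p_x) ≈ 173.32°.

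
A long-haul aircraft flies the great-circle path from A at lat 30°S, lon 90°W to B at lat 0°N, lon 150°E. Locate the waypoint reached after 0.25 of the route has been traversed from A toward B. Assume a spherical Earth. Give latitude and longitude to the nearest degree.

From cos δ = sin φ₁ sin φ₂ + cos φ₁ cos φ₂ cos Δλ, the central angle is δ ≈ 2.019 rad (115.7°).
Interpolate at f = 0.25 with slerp weights a = sin((1−f)δ)/sin δ ≈ 1.108, b = sin(fδ)/sin δ ≈ 0.536.
p = a·p₁ + b·p₂ ≈ (-0.465, -0.691, -0.554); φ = arcsin(p_z) ≈ -33.63°, λ = atan2(p_y, p_x) ≈ -123.91°.

≈ lat 34°S, lon 124°W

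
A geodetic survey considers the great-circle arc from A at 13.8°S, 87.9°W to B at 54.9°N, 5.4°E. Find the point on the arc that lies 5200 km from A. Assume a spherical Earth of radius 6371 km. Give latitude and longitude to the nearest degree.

Convert each endpoint to a unit vector on the sphere (x = cos φ cos λ, y = cos φ sin λ, z = sin φ).
The central angle between the endpoints is δ = arccos(p₁·p₂) ≈ 1.800 rad (103.1°). The total great-circle distance is δ·R ≈ 1.800 × 6371 ≈ 11468 km, so the target fraction is f = 5200/11468 ≈ 0.453.
Interpolate at f ≈ 0.453 with slerp weights a = sin((1−f)δ)/sin δ ≈ 0.855, b = sin(fδ)/sin δ ≈ 0.748.
p = a·p₁ + b·p₂ ≈ (0.459, -0.789, 0.408); φ = arcsin(p_z) ≈ 24.09°, λ = atan2(p_y, p_x) ≈ -59.84°.

≈ 24°N, 60°W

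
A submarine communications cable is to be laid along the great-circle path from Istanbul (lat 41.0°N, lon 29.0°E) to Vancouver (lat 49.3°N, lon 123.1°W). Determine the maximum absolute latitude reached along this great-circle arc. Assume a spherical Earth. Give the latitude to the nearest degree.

≈ 77°N

The great circle lies in the plane with unit normal n̂ = (p₁ × p₂)/|p₁ × p₂|.
Here n̂_z ≈ -0.231; the vertex latitude is φ_max = arccos|n̂_z| ≈ 76.7°.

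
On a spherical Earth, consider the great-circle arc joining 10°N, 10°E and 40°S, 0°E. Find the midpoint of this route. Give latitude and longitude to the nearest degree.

≈ 15°S, 6°E

The haversine formula gives a central angle δ ≈ 0.888 rad (50.9°) between the endpoints.
Interpolate at f = 1/2 with slerp weights a = sin((1−f)δ)/sin δ ≈ 0.554, b = sin(fδ)/sin δ ≈ 0.554.
p = a·p₁ + b·p₂ ≈ (0.961, 0.095, -0.260); φ = arcsin(p_z) ≈ -15.05°, λ = atan2(p_y, p_x) ≈ 5.63°.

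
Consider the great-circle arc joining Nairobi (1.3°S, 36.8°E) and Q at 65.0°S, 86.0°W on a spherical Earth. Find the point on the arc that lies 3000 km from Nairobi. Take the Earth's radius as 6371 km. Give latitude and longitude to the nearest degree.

From cos δ = sin φ₁ sin φ₂ + cos φ₁ cos φ₂ cos Δλ, the central angle is δ ≈ 1.781 rad (102.0°). The total great-circle distance is δ·R ≈ 1.781 × 6371 ≈ 11345 km, so the target fraction is f = 3000/11345 ≈ 0.264.
Interpolate at f ≈ 0.264 with slerp weights a = sin((1−f)δ)/sin δ ≈ 0.988, b = sin(fδ)/sin δ ≈ 0.464.
p = a·p₁ + b·p₂ ≈ (0.804, 0.396, -0.443); φ = arcsin(p_z) ≈ -26.28°, λ = atan2(p_y, p_x) ≈ 26.21°.

≈ 26°S, 26°E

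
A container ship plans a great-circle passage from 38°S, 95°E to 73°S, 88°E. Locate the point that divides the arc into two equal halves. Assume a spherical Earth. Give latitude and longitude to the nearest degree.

≈ 56°S, 93°E

Convert each endpoint to a unit vector on the sphere (x = cos φ cos λ, y = cos φ sin λ, z = sin φ).
The central angle between the endpoints is δ = arccos(p₁·p₂) ≈ 0.614 rad (35.2°).
Interpolate at f = 1/2 with slerp weights a = sin((1−f)δ)/sin δ ≈ 0.525, b = sin(fδ)/sin δ ≈ 0.525.
p = a·p₁ + b·p₂ ≈ (-0.031, 0.565, -0.825); φ = arcsin(p_z) ≈ -55.54°, λ = atan2(p_y, p_x) ≈ 93.11°.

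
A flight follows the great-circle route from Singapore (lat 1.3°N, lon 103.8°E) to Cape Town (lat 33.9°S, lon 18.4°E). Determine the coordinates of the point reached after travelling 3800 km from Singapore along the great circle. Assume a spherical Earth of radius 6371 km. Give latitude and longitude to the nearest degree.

≈ lat 17°S, lon 75°E

Convert each endpoint to a unit vector on the sphere (x = cos φ cos λ, y = cos φ sin λ, z = sin φ).
The central angle between the endpoints is δ = arccos(p₁·p₂) ≈ 1.517 rad (86.9°). The total great-circle distance is δ·R ≈ 1.517 × 6371 ≈ 9664 km, so the target fraction is f = 3800/9664 ≈ 0.393.
Interpolate at f ≈ 0.393 with slerp weights a = sin((1−f)δ)/sin δ ≈ 0.797, b = sin(fδ)/sin δ ≈ 0.563.
p = a·p₁ + b·p₂ ≈ (0.253, 0.921, -0.296); φ = arcsin(p_z) ≈ -17.20°, λ = atan2(p_y, p_x) ≈ 74.64°.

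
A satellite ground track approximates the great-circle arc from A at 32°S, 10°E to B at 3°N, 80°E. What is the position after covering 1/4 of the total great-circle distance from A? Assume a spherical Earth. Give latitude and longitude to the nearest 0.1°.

≈ 26.0°S, 30.3°E

Convert each endpoint to a unit vector on the sphere (x = cos φ cos λ, y = cos φ sin λ, z = sin φ).
The central angle between the endpoints is δ = arccos(p₁·p₂) ≈ 1.306 rad (74.8°).
Interpolate at f = 1/4 with slerp weights a = sin((1−f)δ)/sin δ ≈ 0.860, b = sin(fδ)/sin δ ≈ 0.332.
p = a·p₁ + b·p₂ ≈ (0.776, 0.453, -0.438); φ = arcsin(p_z) ≈ -26.00°, λ = atan2(p_y, p_x) ≈ 30.30°.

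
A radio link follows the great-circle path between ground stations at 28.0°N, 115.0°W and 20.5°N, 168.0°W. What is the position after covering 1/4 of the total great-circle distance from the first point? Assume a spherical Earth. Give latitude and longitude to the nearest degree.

The haversine formula gives a central angle δ ≈ 0.847 rad (48.5°) between the endpoints.
Interpolate at f = 1/4 with slerp weights a = sin((1−f)δ)/sin δ ≈ 0.792, b = sin(fδ)/sin δ ≈ 0.281.
p = a·p₁ + b·p₂ ≈ (-0.553, -0.688, 0.470); φ = arcsin(p_z) ≈ 28.04°, λ = atan2(p_y, p_x) ≈ -128.75°.

≈ 28°N, 129°W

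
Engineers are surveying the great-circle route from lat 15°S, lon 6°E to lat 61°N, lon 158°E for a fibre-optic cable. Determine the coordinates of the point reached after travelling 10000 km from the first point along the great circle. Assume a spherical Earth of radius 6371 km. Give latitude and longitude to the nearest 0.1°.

From cos δ = sin φ₁ sin φ₂ + cos φ₁ cos φ₂ cos Δλ, the central angle is δ ≈ 2.265 rad (129.8°). The total great-circle distance is δ·R ≈ 2.265 × 6371 ≈ 14431 km, so the target fraction is f = 10000/14431 ≈ 0.693.
Interpolate at f ≈ 0.693 with slerp weights a = sin((1−f)δ)/sin δ ≈ 0.834, b = sin(fδ)/sin δ ≈ 1.301.
p = a·p₁ + b·p₂ ≈ (0.216, 0.321, 0.922); φ = arcsin(p_z) ≈ 67.26°, λ = atan2(p_y, p_x) ≈ 56.02°.

≈ lat 67.3°N, lon 56.0°E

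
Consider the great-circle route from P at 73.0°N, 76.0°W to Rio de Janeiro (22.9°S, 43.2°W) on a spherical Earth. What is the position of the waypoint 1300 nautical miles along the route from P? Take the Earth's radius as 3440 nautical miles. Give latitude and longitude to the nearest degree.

≈ 53°N, 58°W

Write both endpoints as unit vectors p₁, p₂ with components (cos φ cos λ, cos φ sin λ, sin φ).
The central angle between the endpoints is δ = arccos(p₁·p₂) ≈ 1.717 rad (98.4°). The total great-circle distance is δ·R ≈ 1.717 × 3440 ≈ 5907 nmi, so the target fraction is f = 1300/5907 ≈ 0.220.
Interpolate at f ≈ 0.220 with slerp weights a = sin((1−f)δ)/sin δ ≈ 0.984, b = sin(fδ)/sin δ ≈ 0.373.
p = a·p₁ + b·p₂ ≈ (0.320, -0.514, 0.796); φ = arcsin(p_z) ≈ 52.72°, λ = atan2(p_y, p_x) ≈ -58.11°.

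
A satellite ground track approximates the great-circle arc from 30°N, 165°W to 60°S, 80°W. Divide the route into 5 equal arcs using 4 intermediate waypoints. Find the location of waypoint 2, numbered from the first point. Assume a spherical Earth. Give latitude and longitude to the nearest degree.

Convert each endpoint to a unit vector on the sphere (x = cos φ cos λ, y = cos φ sin λ, z = sin φ).
The central angle between the endpoints is δ = arccos(p₁·p₂) ≈ 1.977 rad (113.3°).
Interpolate at f = 2/5 with slerp weights a = sin((1−f)δ)/sin δ ≈ 1.009, b = sin(fδ)/sin δ ≈ 0.774.
p = a·p₁ + b·p₂ ≈ (-0.777, -0.607, -0.166); φ = arcsin(p_z) ≈ -9.54°, λ = atan2(p_y, p_x) ≈ -141.99°.

≈ 10°S, 142°W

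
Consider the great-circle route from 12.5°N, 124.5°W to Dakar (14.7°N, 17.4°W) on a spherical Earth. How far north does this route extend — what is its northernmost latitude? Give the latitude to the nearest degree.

≈ 22°N

The great circle lies in the plane with unit normal n̂ = (p₁ × p₂)/|p₁ × p₂|.
Here n̂_z ≈ +0.926; the vertex latitude is φ_max = arccos|n̂_z| ≈ 22.2°.
Check via Clairaut: cos φ_max = |cos φ₁| · sin C = cos(12.5°)·sin(71.5°) ≈ 0.926, again giving ≈ 22.2°.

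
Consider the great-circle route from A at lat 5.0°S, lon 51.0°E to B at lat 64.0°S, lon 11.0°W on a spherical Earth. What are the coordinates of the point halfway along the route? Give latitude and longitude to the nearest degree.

From cos δ = sin φ₁ sin φ₂ + cos φ₁ cos φ₂ cos Δλ, the central angle is δ ≈ 1.284 rad (73.5°).
Interpolate at f = 1/2 with slerp weights a = sin((1−f)δ)/sin δ ≈ 0.624, b = sin(fδ)/sin δ ≈ 0.624.
p = a·p₁ + b·p₂ ≈ (0.660, 0.431, -0.615); φ = arcsin(p_z) ≈ -37.98°, λ = atan2(p_y, p_x) ≈ 33.15°.

≈ lat 38°S, lon 33°E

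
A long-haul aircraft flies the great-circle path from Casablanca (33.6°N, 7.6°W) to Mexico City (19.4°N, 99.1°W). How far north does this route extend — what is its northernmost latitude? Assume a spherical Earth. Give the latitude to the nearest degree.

The great circle lies in the plane with unit normal n̂ = (p₁ × p₂)/|p₁ × p₂|.
Here n̂_z ≈ -0.796; the vertex latitude is φ_max = arccos|n̂_z| ≈ 37.2°.
Check via Clairaut: cos φ_max = |cos φ₁| · sin C = cos(33.6°)·sin(72.9°) ≈ 0.796, again giving ≈ 37.2°.

≈ 37°N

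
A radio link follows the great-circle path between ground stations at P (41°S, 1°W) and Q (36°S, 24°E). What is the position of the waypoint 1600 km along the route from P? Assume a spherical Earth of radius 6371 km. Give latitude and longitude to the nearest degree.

Write both endpoints as unit vectors p₁, p₂ with components (cos φ cos λ, cos φ sin λ, sin φ).
The central angle between the endpoints is δ = arccos(p₁·p₂) ≈ 0.351 rad (20.1°). The total great-circle distance is δ·R ≈ 0.351 × 6371 ≈ 2237 km, so the target fraction is f = 1600/2237 ≈ 0.715.
Interpolate at f ≈ 0.715 with slerp weights a = sin((1−f)δ)/sin δ ≈ 0.290, b = sin(fδ)/sin δ ≈ 0.723.
p = a·p₁ + b·p₂ ≈ (0.753, 0.234, -0.615); φ = arcsin(p_z) ≈ -37.96°, λ = atan2(p_y, p_x) ≈ 17.26°.

≈ (38°S, 17°E)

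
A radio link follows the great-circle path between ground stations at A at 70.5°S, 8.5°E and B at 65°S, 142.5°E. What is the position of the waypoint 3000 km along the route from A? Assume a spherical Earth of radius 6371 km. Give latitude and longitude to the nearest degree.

Convert each endpoint to a unit vector on the sphere (x = cos φ cos λ, y = cos φ sin λ, z = sin φ).
The central angle between the endpoints is δ = arccos(p₁·p₂) ≈ 0.713 rad (40.9°). The total great-circle distance is δ·R ≈ 0.713 × 6371 ≈ 4543 km, so the target fraction is f = 3000/4543 ≈ 0.660.
Interpolate at f ≈ 0.660 with slerp weights a = sin((1−f)δ)/sin δ ≈ 0.367, b = sin(fδ)/sin δ ≈ 0.693.
p = a·p₁ + b·p₂ ≈ (-0.111, 0.197, -0.974); φ = arcsin(p_z) ≈ -76.94°, λ = atan2(p_y, p_x) ≈ 119.56°.

≈ 77°S, 120°E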